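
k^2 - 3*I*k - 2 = (k - 2*I)*(k - I)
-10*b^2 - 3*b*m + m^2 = (-5*b + m)*(2*b + m)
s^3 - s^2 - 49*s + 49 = (s - 7)*(s - 1)*(s + 7)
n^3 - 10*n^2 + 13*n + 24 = (n - 8)*(n - 3)*(n + 1)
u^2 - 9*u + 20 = (u - 5)*(u - 4)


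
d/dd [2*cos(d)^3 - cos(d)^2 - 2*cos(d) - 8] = 2*(-3*cos(d)^2 + cos(d) + 1)*sin(d)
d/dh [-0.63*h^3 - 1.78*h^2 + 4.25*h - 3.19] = -1.89*h^2 - 3.56*h + 4.25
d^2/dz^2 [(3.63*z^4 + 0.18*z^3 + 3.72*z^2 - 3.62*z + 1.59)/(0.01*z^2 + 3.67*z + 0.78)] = (0.000726000000000001*z^6 + 0.799326000000001*z^5 + 293.522526*z^4 + 170.832032*z^3 + 29.42037*z^2 + 1.17660600000001*z + 68.058018)/(1.0e-6*z^6 + 0.001101*z^5 + 0.404301*z^4 + 49.602619*z^3 + 31.535478*z^2 + 6.698484*z + 0.474552)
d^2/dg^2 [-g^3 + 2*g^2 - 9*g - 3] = 4 - 6*g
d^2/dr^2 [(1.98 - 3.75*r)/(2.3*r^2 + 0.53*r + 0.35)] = (-(3.75*r - 1.98)*(4.6*r + 0.53)*(9.2*r + 1.06) + (51.75*r - 5.133)*(2.3*r^2 + 0.53*r + 0.35))/(2.3*r^2 + 0.53*r + 0.35)^3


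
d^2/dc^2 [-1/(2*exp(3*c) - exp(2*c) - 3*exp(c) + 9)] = (-2*(-6*exp(2*c) + 2*exp(c) + 3)^2*exp(c) + (18*exp(2*c) - 4*exp(c) - 3)*(2*exp(3*c) - exp(2*c) - 3*exp(c) + 9))*exp(c)/(2*exp(3*c) - exp(2*c) - 3*exp(c) + 9)^3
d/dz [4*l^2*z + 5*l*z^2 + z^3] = 4*l^2 + 10*l*z + 3*z^2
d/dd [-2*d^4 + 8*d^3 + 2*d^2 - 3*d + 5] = -8*d^3 + 24*d^2 + 4*d - 3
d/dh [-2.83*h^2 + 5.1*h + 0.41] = 5.1 - 5.66*h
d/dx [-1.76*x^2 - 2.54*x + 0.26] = -3.52*x - 2.54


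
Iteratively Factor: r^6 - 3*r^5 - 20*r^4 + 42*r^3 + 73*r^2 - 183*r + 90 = (r - 1)*(r^5 - 2*r^4 - 22*r^3 + 20*r^2 + 93*r - 90) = (r - 5)*(r - 1)*(r^4 + 3*r^3 - 7*r^2 - 15*r + 18) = (r - 5)*(r - 2)*(r - 1)*(r^3 + 5*r^2 + 3*r - 9) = (r - 5)*(r - 2)*(r - 1)*(r + 3)*(r^2 + 2*r - 3) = (r - 5)*(r - 2)*(r - 1)*(r + 3)^2*(r - 1)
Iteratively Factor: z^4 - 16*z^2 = (z)*(z^3 - 16*z) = z*(z - 4)*(z^2 + 4*z) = z^2*(z - 4)*(z + 4)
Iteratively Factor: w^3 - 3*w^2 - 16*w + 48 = (w - 3)*(w^2 - 16) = (w - 3)*(w + 4)*(w - 4)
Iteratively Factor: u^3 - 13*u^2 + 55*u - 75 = (u - 5)*(u^2 - 8*u + 15) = (u - 5)*(u - 3)*(u - 5)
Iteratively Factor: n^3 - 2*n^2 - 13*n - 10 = (n - 5)*(n^2 + 3*n + 2) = (n - 5)*(n + 1)*(n + 2)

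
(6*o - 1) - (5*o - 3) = o + 2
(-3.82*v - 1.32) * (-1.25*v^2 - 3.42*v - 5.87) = 4.775*v^3 + 14.7144*v^2 + 26.9378*v + 7.7484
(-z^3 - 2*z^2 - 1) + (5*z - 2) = -z^3 - 2*z^2 + 5*z - 3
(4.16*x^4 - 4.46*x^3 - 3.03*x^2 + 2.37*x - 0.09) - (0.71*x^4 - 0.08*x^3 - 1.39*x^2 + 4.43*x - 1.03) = 3.45*x^4 - 4.38*x^3 - 1.64*x^2 - 2.06*x + 0.94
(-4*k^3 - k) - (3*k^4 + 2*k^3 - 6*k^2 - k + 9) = -3*k^4 - 6*k^3 + 6*k^2 - 9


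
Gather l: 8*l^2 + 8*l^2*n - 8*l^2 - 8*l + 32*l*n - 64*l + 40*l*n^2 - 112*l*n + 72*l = 8*l^2*n + l*(40*n^2 - 80*n)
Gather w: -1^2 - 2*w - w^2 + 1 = -w^2 - 2*w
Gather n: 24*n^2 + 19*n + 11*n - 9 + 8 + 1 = 24*n^2 + 30*n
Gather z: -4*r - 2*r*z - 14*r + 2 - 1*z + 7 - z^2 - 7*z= -18*r - z^2 + z*(-2*r - 8) + 9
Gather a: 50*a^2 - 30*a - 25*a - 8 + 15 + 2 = 50*a^2 - 55*a + 9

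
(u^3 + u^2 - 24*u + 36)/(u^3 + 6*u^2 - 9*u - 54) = (u - 2)/(u + 3)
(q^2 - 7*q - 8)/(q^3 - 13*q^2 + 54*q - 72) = (q^2 - 7*q - 8)/(q^3 - 13*q^2 + 54*q - 72)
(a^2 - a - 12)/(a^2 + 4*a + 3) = (a - 4)/(a + 1)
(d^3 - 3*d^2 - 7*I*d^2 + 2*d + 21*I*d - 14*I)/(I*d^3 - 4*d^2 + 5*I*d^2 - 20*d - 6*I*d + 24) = (-I*d^2 + d*(-7 + 2*I) + 14)/(d^2 + d*(6 + 4*I) + 24*I)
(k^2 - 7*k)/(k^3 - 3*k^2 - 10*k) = (7 - k)/(-k^2 + 3*k + 10)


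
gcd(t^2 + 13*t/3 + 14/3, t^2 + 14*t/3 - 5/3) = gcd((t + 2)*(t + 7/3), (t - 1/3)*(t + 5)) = 1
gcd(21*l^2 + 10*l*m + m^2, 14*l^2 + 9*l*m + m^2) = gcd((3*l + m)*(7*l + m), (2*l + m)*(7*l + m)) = 7*l + m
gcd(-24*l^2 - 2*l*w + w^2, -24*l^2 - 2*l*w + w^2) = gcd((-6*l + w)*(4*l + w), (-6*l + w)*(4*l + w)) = -24*l^2 - 2*l*w + w^2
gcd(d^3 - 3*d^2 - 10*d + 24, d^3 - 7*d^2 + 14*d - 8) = d^2 - 6*d + 8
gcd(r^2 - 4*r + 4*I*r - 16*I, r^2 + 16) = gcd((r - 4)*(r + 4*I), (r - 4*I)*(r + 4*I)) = r + 4*I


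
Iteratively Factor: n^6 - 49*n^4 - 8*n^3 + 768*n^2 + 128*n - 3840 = (n + 4)*(n^5 - 4*n^4 - 33*n^3 + 124*n^2 + 272*n - 960) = (n - 3)*(n + 4)*(n^4 - n^3 - 36*n^2 + 16*n + 320) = (n - 4)*(n - 3)*(n + 4)*(n^3 + 3*n^2 - 24*n - 80) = (n - 4)*(n - 3)*(n + 4)^2*(n^2 - n - 20) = (n - 5)*(n - 4)*(n - 3)*(n + 4)^2*(n + 4)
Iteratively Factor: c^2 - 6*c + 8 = (c - 2)*(c - 4)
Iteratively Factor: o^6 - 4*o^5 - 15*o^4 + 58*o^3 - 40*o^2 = (o - 5)*(o^5 + o^4 - 10*o^3 + 8*o^2) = o*(o - 5)*(o^4 + o^3 - 10*o^2 + 8*o) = o*(o - 5)*(o - 2)*(o^3 + 3*o^2 - 4*o) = o*(o - 5)*(o - 2)*(o - 1)*(o^2 + 4*o) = o*(o - 5)*(o - 2)*(o - 1)*(o + 4)*(o)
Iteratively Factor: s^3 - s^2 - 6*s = (s)*(s^2 - s - 6) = s*(s + 2)*(s - 3)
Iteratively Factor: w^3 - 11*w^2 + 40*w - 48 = (w - 4)*(w^2 - 7*w + 12) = (w - 4)*(w - 3)*(w - 4)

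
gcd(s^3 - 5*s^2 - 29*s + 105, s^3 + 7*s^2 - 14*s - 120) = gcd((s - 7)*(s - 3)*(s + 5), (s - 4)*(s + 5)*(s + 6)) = s + 5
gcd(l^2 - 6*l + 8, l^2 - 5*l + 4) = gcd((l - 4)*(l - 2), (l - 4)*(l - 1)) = l - 4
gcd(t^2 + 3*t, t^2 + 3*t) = t^2 + 3*t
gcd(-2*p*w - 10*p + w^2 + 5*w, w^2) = 1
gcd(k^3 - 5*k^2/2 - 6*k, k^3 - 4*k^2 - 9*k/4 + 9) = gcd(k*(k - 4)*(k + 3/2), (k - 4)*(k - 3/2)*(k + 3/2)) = k^2 - 5*k/2 - 6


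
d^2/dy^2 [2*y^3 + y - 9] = 12*y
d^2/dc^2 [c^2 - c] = 2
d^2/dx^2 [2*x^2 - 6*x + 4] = 4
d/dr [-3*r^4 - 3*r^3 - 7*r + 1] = -12*r^3 - 9*r^2 - 7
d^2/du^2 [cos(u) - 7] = -cos(u)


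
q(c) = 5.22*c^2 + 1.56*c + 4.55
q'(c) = 10.44*c + 1.56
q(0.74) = 8.56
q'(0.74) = 9.29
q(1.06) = 12.07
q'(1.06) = 12.63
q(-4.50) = 103.24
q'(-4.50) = -45.42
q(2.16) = 32.27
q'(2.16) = 24.11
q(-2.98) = 46.26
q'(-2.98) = -29.55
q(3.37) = 69.09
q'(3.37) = 36.74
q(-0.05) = 4.49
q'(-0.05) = 1.04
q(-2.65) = 37.07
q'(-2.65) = -26.11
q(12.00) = 774.95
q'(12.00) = 126.84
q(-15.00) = 1155.65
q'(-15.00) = -155.04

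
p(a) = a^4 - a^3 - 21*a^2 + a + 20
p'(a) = 4*a^3 - 3*a^2 - 42*a + 1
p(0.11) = 19.85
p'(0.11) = -3.65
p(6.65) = 759.53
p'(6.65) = 765.35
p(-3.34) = -55.90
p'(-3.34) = -41.23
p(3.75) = -126.54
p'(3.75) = 12.25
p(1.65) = -32.60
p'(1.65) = -58.50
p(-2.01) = -42.41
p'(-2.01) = 40.82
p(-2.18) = -49.03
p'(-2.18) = 36.86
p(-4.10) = 14.39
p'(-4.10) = -152.91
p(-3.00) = -64.00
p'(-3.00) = -8.00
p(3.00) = -112.00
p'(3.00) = -44.00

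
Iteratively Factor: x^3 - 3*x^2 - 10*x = (x - 5)*(x^2 + 2*x) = (x - 5)*(x + 2)*(x)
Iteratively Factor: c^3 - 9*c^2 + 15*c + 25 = (c + 1)*(c^2 - 10*c + 25) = (c - 5)*(c + 1)*(c - 5)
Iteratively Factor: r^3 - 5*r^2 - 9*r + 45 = (r - 3)*(r^2 - 2*r - 15) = (r - 5)*(r - 3)*(r + 3)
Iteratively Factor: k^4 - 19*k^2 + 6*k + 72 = (k + 4)*(k^3 - 4*k^2 - 3*k + 18) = (k - 3)*(k + 4)*(k^2 - k - 6) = (k - 3)^2*(k + 4)*(k + 2)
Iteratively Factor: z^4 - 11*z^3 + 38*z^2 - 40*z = (z - 4)*(z^3 - 7*z^2 + 10*z) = (z - 5)*(z - 4)*(z^2 - 2*z) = z*(z - 5)*(z - 4)*(z - 2)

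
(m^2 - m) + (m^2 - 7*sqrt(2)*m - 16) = 2*m^2 - 7*sqrt(2)*m - m - 16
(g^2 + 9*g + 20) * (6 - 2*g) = -2*g^3 - 12*g^2 + 14*g + 120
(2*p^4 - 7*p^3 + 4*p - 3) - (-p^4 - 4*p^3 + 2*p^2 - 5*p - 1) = 3*p^4 - 3*p^3 - 2*p^2 + 9*p - 2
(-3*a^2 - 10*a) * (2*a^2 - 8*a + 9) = -6*a^4 + 4*a^3 + 53*a^2 - 90*a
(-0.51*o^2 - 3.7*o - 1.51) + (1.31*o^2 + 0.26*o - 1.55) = 0.8*o^2 - 3.44*o - 3.06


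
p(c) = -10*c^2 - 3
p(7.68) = -592.82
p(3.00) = -93.00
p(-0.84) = -10.06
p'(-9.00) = 180.00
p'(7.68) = -153.60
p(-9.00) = -813.00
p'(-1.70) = 34.00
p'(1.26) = -25.20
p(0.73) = -8.33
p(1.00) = -13.00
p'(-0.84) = 16.80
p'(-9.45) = 189.00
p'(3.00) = -60.00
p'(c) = -20*c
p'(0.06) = -1.20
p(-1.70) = -31.90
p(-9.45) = -896.02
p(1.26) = -18.88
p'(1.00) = -20.00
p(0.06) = -3.04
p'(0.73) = -14.60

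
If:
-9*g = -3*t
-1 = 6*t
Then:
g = -1/18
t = -1/6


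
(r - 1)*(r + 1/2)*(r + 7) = r^3 + 13*r^2/2 - 4*r - 7/2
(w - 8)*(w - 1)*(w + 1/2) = w^3 - 17*w^2/2 + 7*w/2 + 4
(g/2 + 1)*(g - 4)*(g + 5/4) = g^3/2 - 3*g^2/8 - 21*g/4 - 5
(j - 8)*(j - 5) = j^2 - 13*j + 40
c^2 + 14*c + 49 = (c + 7)^2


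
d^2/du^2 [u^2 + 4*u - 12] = 2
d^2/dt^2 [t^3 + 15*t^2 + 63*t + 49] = 6*t + 30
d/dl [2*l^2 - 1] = 4*l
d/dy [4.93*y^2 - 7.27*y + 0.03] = 9.86*y - 7.27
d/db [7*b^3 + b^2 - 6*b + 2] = 21*b^2 + 2*b - 6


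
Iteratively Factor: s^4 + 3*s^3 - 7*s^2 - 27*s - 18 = (s - 3)*(s^3 + 6*s^2 + 11*s + 6) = (s - 3)*(s + 2)*(s^2 + 4*s + 3) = (s - 3)*(s + 2)*(s + 3)*(s + 1)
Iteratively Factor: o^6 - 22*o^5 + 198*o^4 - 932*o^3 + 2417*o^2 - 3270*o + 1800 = (o - 4)*(o^5 - 18*o^4 + 126*o^3 - 428*o^2 + 705*o - 450) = (o - 5)*(o - 4)*(o^4 - 13*o^3 + 61*o^2 - 123*o + 90) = (o - 5)*(o - 4)*(o - 2)*(o^3 - 11*o^2 + 39*o - 45) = (o - 5)*(o - 4)*(o - 3)*(o - 2)*(o^2 - 8*o + 15) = (o - 5)*(o - 4)*(o - 3)^2*(o - 2)*(o - 5)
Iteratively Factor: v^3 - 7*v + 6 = (v + 3)*(v^2 - 3*v + 2) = (v - 2)*(v + 3)*(v - 1)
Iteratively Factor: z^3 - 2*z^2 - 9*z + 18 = (z - 3)*(z^2 + z - 6) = (z - 3)*(z - 2)*(z + 3)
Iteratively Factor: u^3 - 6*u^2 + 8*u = (u - 2)*(u^2 - 4*u) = (u - 4)*(u - 2)*(u)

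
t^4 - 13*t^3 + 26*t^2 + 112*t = t*(t - 8)*(t - 7)*(t + 2)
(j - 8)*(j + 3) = j^2 - 5*j - 24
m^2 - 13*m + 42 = (m - 7)*(m - 6)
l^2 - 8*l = l*(l - 8)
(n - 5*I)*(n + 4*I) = n^2 - I*n + 20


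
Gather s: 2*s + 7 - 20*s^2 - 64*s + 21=-20*s^2 - 62*s + 28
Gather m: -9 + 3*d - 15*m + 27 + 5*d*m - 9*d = -6*d + m*(5*d - 15) + 18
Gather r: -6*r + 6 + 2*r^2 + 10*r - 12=2*r^2 + 4*r - 6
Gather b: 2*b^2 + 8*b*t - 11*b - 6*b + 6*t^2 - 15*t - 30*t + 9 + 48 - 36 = 2*b^2 + b*(8*t - 17) + 6*t^2 - 45*t + 21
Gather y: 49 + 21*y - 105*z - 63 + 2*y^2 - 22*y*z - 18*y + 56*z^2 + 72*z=2*y^2 + y*(3 - 22*z) + 56*z^2 - 33*z - 14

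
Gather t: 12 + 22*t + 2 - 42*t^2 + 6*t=-42*t^2 + 28*t + 14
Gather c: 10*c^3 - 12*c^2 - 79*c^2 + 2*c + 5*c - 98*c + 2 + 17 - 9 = 10*c^3 - 91*c^2 - 91*c + 10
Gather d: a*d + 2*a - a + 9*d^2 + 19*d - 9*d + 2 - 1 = a + 9*d^2 + d*(a + 10) + 1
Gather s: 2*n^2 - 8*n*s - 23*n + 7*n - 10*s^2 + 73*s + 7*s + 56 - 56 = 2*n^2 - 16*n - 10*s^2 + s*(80 - 8*n)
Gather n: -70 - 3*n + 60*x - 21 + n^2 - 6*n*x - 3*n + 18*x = n^2 + n*(-6*x - 6) + 78*x - 91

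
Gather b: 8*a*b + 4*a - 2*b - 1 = 4*a + b*(8*a - 2) - 1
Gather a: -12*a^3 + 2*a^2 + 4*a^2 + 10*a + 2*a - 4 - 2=-12*a^3 + 6*a^2 + 12*a - 6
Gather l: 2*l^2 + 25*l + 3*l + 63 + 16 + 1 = 2*l^2 + 28*l + 80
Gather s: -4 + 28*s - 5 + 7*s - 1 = 35*s - 10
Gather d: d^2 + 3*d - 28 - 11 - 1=d^2 + 3*d - 40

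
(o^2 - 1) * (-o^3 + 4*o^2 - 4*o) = -o^5 + 4*o^4 - 3*o^3 - 4*o^2 + 4*o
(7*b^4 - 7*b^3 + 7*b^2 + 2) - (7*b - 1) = 7*b^4 - 7*b^3 + 7*b^2 - 7*b + 3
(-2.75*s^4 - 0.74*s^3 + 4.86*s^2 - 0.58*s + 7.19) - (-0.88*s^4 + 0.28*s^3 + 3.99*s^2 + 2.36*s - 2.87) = -1.87*s^4 - 1.02*s^3 + 0.87*s^2 - 2.94*s + 10.06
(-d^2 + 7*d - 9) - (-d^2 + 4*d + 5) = 3*d - 14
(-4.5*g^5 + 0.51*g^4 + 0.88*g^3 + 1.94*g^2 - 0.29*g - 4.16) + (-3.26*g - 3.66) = -4.5*g^5 + 0.51*g^4 + 0.88*g^3 + 1.94*g^2 - 3.55*g - 7.82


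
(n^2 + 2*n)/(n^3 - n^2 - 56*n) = (n + 2)/(n^2 - n - 56)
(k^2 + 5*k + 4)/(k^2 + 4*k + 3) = (k + 4)/(k + 3)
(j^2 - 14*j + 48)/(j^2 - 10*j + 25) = (j^2 - 14*j + 48)/(j^2 - 10*j + 25)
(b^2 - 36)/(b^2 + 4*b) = (b^2 - 36)/(b*(b + 4))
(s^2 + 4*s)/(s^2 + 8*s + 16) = s/(s + 4)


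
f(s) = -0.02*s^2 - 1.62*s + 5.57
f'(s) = -0.04*s - 1.62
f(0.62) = 4.56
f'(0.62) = -1.64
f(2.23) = 1.86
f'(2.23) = -1.71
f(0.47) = 4.80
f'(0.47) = -1.64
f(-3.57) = 11.10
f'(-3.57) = -1.48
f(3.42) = -0.20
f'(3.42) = -1.76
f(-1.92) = 8.61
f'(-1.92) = -1.54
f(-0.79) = 6.84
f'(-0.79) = -1.59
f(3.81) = -0.89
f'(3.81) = -1.77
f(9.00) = -10.63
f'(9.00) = -1.98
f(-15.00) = 25.37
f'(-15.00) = -1.02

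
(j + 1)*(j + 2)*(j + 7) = j^3 + 10*j^2 + 23*j + 14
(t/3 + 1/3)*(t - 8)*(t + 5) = t^3/3 - 2*t^2/3 - 43*t/3 - 40/3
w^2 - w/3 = w*(w - 1/3)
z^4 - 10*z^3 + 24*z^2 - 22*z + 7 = (z - 7)*(z - 1)^3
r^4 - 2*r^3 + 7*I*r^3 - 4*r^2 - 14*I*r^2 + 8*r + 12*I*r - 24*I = (r - 2)*(r - I)*(r + 2*I)*(r + 6*I)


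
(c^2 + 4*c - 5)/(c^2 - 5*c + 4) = (c + 5)/(c - 4)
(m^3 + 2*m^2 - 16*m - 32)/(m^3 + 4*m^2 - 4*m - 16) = (m - 4)/(m - 2)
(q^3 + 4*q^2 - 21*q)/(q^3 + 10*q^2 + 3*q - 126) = q/(q + 6)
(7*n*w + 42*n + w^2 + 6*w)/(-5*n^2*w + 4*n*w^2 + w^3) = (7*n*w + 42*n + w^2 + 6*w)/(w*(-5*n^2 + 4*n*w + w^2))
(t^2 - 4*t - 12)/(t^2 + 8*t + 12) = (t - 6)/(t + 6)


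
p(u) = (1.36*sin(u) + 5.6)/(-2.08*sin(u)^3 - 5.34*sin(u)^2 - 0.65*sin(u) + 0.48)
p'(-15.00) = 22.66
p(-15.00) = -6.02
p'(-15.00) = 22.66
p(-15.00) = -6.02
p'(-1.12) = -2.79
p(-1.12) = -2.51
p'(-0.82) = -11.03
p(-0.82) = -4.24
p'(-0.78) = -13.95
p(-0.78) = -4.74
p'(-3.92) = -4.44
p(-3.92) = -1.97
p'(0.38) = 83.49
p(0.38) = -10.14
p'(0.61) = 10.57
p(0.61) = -3.13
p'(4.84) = -0.55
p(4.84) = -2.03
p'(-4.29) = -1.07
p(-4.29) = -1.12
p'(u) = (1.36*sin(u) + 5.6)*(6.24*sin(u)^2*cos(u) + 10.68*sin(u)*cos(u) + 0.65*cos(u))/(-2.08*sin(u)^3 - 5.34*sin(u)^2 - 0.65*sin(u) + 0.48)^2 + 1.36*cos(u)/(-2.08*sin(u)^3 - 5.34*sin(u)^2 - 0.65*sin(u) + 0.48)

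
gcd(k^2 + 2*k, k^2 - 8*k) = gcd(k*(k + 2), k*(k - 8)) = k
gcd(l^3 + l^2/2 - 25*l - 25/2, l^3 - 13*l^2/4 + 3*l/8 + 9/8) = l + 1/2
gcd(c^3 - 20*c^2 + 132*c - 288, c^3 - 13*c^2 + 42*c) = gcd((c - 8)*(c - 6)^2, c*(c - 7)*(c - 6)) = c - 6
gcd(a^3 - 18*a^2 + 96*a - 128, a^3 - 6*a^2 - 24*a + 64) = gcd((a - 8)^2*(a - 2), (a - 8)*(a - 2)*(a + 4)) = a^2 - 10*a + 16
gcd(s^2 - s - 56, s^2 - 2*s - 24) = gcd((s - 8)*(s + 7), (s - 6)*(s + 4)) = 1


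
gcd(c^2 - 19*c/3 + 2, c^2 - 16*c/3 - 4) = c - 6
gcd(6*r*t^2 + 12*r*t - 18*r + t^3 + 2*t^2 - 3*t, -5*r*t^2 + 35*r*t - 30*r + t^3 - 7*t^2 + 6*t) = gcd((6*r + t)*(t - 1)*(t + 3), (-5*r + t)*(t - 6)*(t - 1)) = t - 1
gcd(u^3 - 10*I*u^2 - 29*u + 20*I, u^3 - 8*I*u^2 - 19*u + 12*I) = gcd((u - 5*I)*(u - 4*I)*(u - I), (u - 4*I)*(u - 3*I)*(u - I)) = u^2 - 5*I*u - 4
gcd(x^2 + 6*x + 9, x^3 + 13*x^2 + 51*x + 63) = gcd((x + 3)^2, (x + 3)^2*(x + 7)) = x^2 + 6*x + 9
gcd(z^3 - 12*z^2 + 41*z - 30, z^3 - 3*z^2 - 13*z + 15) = z^2 - 6*z + 5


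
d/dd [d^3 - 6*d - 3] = 3*d^2 - 6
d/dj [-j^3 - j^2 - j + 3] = -3*j^2 - 2*j - 1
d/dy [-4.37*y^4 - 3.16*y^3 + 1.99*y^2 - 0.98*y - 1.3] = -17.48*y^3 - 9.48*y^2 + 3.98*y - 0.98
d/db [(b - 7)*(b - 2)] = 2*b - 9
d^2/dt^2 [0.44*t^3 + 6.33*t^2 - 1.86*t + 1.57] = 2.64*t + 12.66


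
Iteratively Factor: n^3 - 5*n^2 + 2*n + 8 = (n - 2)*(n^2 - 3*n - 4) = (n - 4)*(n - 2)*(n + 1)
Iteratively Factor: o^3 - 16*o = (o - 4)*(o^2 + 4*o) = (o - 4)*(o + 4)*(o)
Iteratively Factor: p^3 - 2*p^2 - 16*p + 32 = (p + 4)*(p^2 - 6*p + 8) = (p - 2)*(p + 4)*(p - 4)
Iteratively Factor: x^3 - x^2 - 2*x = (x - 2)*(x^2 + x) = x*(x - 2)*(x + 1)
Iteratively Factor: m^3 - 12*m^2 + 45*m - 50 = (m - 5)*(m^2 - 7*m + 10) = (m - 5)^2*(m - 2)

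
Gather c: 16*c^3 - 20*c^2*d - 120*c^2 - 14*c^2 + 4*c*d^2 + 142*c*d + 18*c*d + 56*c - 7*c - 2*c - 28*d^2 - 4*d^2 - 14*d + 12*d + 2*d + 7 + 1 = 16*c^3 + c^2*(-20*d - 134) + c*(4*d^2 + 160*d + 47) - 32*d^2 + 8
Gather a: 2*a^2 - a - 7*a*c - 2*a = 2*a^2 + a*(-7*c - 3)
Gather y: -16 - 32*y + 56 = 40 - 32*y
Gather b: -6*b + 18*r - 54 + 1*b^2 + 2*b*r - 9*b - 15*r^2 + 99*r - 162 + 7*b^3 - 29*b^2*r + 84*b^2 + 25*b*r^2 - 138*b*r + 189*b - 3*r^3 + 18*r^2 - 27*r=7*b^3 + b^2*(85 - 29*r) + b*(25*r^2 - 136*r + 174) - 3*r^3 + 3*r^2 + 90*r - 216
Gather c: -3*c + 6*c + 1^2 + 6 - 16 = 3*c - 9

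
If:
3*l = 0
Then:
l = 0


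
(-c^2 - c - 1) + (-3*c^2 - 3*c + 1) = -4*c^2 - 4*c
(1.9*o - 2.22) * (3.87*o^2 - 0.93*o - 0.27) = 7.353*o^3 - 10.3584*o^2 + 1.5516*o + 0.5994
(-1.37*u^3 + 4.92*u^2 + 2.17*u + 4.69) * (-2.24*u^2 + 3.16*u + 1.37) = 3.0688*u^5 - 15.35*u^4 + 8.8095*u^3 + 3.092*u^2 + 17.7933*u + 6.4253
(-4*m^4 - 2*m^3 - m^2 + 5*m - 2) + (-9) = -4*m^4 - 2*m^3 - m^2 + 5*m - 11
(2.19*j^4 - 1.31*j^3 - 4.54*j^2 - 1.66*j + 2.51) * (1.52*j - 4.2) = 3.3288*j^5 - 11.1892*j^4 - 1.3988*j^3 + 16.5448*j^2 + 10.7872*j - 10.542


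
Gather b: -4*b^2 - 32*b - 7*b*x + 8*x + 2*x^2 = -4*b^2 + b*(-7*x - 32) + 2*x^2 + 8*x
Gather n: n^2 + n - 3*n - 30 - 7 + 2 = n^2 - 2*n - 35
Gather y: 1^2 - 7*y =1 - 7*y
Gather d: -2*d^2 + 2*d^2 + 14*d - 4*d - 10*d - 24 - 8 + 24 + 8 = 0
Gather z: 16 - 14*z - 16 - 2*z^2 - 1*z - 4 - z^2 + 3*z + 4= -3*z^2 - 12*z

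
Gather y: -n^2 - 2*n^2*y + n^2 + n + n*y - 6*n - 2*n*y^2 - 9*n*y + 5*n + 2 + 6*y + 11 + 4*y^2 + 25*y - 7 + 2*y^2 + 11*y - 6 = y^2*(6 - 2*n) + y*(-2*n^2 - 8*n + 42)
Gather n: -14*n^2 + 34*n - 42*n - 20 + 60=-14*n^2 - 8*n + 40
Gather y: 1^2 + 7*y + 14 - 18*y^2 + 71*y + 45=-18*y^2 + 78*y + 60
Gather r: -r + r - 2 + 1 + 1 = 0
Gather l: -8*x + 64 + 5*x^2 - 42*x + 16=5*x^2 - 50*x + 80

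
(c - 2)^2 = c^2 - 4*c + 4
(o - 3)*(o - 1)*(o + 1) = o^3 - 3*o^2 - o + 3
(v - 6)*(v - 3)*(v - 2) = v^3 - 11*v^2 + 36*v - 36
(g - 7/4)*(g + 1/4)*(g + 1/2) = g^3 - g^2 - 19*g/16 - 7/32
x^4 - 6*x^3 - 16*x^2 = x^2*(x - 8)*(x + 2)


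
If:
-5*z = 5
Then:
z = -1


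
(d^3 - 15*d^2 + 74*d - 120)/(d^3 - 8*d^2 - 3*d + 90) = (d - 4)/(d + 3)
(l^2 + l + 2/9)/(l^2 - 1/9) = (3*l + 2)/(3*l - 1)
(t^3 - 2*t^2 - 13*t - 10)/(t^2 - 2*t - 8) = (t^2 - 4*t - 5)/(t - 4)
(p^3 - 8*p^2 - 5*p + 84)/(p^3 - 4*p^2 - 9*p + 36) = (p - 7)/(p - 3)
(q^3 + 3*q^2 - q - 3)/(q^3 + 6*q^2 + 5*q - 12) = (q + 1)/(q + 4)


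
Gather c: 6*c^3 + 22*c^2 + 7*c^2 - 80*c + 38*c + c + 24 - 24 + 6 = 6*c^3 + 29*c^2 - 41*c + 6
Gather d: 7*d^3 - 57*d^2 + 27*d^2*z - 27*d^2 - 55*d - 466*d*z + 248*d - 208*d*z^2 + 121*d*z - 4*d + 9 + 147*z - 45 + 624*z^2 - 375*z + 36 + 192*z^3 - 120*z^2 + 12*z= 7*d^3 + d^2*(27*z - 84) + d*(-208*z^2 - 345*z + 189) + 192*z^3 + 504*z^2 - 216*z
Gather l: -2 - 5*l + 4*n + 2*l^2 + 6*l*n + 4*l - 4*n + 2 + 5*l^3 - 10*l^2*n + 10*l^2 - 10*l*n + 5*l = 5*l^3 + l^2*(12 - 10*n) + l*(4 - 4*n)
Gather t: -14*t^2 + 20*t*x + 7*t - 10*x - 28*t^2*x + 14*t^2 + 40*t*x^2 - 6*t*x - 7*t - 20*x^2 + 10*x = -28*t^2*x + t*(40*x^2 + 14*x) - 20*x^2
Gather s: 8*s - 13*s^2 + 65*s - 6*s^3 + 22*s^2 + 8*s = -6*s^3 + 9*s^2 + 81*s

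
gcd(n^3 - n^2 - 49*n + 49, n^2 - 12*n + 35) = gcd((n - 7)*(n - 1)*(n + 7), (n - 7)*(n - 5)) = n - 7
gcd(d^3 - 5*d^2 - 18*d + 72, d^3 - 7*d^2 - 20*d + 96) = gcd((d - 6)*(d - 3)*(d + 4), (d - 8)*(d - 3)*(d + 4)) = d^2 + d - 12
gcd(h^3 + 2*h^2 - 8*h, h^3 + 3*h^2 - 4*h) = h^2 + 4*h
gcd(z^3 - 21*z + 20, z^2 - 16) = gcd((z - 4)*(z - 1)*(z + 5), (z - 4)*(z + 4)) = z - 4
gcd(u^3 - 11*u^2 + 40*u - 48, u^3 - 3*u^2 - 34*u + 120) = u - 4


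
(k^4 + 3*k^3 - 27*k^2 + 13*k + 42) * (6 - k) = -k^5 + 3*k^4 + 45*k^3 - 175*k^2 + 36*k + 252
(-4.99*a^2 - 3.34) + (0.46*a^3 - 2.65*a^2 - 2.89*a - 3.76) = 0.46*a^3 - 7.64*a^2 - 2.89*a - 7.1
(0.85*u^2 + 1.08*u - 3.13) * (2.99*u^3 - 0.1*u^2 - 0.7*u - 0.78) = 2.5415*u^5 + 3.1442*u^4 - 10.0617*u^3 - 1.106*u^2 + 1.3486*u + 2.4414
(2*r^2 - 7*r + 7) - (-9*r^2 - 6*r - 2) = 11*r^2 - r + 9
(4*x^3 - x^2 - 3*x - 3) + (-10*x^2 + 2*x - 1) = 4*x^3 - 11*x^2 - x - 4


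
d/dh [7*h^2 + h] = 14*h + 1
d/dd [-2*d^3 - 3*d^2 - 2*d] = -6*d^2 - 6*d - 2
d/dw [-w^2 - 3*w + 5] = -2*w - 3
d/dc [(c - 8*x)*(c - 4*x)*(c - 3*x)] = 3*c^2 - 30*c*x + 68*x^2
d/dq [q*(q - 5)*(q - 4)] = 3*q^2 - 18*q + 20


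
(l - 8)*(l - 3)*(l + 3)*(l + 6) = l^4 - 2*l^3 - 57*l^2 + 18*l + 432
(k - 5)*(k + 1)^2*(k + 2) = k^4 - k^3 - 15*k^2 - 23*k - 10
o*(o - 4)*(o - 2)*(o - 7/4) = o^4 - 31*o^3/4 + 37*o^2/2 - 14*o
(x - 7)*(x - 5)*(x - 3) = x^3 - 15*x^2 + 71*x - 105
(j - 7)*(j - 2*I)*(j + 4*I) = j^3 - 7*j^2 + 2*I*j^2 + 8*j - 14*I*j - 56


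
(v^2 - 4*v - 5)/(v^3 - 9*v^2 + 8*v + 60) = (v + 1)/(v^2 - 4*v - 12)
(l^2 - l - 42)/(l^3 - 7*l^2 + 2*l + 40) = (l^2 - l - 42)/(l^3 - 7*l^2 + 2*l + 40)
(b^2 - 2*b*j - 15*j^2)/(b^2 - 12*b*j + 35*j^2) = (b + 3*j)/(b - 7*j)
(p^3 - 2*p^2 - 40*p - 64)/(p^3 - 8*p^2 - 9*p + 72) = (p^2 + 6*p + 8)/(p^2 - 9)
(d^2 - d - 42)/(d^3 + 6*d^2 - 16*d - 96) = (d - 7)/(d^2 - 16)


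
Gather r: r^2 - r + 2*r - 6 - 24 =r^2 + r - 30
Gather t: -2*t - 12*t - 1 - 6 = -14*t - 7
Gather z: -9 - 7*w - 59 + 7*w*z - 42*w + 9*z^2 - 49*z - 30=-49*w + 9*z^2 + z*(7*w - 49) - 98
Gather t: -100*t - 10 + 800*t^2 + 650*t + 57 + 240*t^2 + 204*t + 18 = 1040*t^2 + 754*t + 65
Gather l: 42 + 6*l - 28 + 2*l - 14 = 8*l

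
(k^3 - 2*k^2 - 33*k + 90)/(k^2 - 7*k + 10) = (k^2 + 3*k - 18)/(k - 2)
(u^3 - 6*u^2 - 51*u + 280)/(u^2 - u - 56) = u - 5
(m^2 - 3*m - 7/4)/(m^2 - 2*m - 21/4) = (2*m + 1)/(2*m + 3)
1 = 1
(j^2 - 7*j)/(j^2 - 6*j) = (j - 7)/(j - 6)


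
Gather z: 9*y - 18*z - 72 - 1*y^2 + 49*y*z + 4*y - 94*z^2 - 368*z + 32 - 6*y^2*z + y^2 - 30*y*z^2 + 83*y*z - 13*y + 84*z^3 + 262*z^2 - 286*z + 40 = 84*z^3 + z^2*(168 - 30*y) + z*(-6*y^2 + 132*y - 672)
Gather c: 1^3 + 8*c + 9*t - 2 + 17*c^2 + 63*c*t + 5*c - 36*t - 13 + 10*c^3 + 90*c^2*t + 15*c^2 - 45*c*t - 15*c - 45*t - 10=10*c^3 + c^2*(90*t + 32) + c*(18*t - 2) - 72*t - 24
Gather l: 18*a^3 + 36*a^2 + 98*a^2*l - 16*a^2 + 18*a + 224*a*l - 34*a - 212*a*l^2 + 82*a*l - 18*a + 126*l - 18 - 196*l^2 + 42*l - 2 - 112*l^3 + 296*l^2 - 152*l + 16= 18*a^3 + 20*a^2 - 34*a - 112*l^3 + l^2*(100 - 212*a) + l*(98*a^2 + 306*a + 16) - 4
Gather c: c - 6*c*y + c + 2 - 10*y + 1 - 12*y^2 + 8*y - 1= c*(2 - 6*y) - 12*y^2 - 2*y + 2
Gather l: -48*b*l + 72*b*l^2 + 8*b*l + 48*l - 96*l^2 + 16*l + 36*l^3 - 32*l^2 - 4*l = 36*l^3 + l^2*(72*b - 128) + l*(60 - 40*b)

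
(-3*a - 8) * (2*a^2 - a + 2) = -6*a^3 - 13*a^2 + 2*a - 16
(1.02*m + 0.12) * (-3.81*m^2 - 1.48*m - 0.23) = -3.8862*m^3 - 1.9668*m^2 - 0.4122*m - 0.0276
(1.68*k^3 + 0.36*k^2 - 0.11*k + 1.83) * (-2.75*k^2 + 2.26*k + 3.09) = -4.62*k^5 + 2.8068*k^4 + 6.3073*k^3 - 4.1687*k^2 + 3.7959*k + 5.6547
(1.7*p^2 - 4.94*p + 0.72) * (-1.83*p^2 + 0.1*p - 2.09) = -3.111*p^4 + 9.2102*p^3 - 5.3646*p^2 + 10.3966*p - 1.5048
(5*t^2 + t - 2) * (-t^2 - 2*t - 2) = -5*t^4 - 11*t^3 - 10*t^2 + 2*t + 4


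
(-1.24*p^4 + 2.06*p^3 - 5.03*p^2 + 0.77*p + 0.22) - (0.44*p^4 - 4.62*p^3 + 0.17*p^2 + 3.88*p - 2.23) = -1.68*p^4 + 6.68*p^3 - 5.2*p^2 - 3.11*p + 2.45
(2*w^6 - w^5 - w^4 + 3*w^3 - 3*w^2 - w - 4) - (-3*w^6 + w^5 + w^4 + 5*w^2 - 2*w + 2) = 5*w^6 - 2*w^5 - 2*w^4 + 3*w^3 - 8*w^2 + w - 6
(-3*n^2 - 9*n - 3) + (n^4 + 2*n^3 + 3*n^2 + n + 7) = n^4 + 2*n^3 - 8*n + 4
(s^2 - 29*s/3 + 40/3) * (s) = s^3 - 29*s^2/3 + 40*s/3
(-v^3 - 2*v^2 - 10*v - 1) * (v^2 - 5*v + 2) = -v^5 + 3*v^4 - 2*v^3 + 45*v^2 - 15*v - 2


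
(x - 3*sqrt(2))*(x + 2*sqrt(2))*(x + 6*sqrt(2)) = x^3 + 5*sqrt(2)*x^2 - 24*x - 72*sqrt(2)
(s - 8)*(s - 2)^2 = s^3 - 12*s^2 + 36*s - 32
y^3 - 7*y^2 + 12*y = y*(y - 4)*(y - 3)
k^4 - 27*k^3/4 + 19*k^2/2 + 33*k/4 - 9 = (k - 4)*(k - 3)*(k - 3/4)*(k + 1)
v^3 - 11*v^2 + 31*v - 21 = (v - 7)*(v - 3)*(v - 1)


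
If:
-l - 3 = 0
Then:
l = -3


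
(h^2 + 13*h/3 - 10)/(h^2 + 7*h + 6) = (h - 5/3)/(h + 1)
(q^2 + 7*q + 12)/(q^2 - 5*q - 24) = (q + 4)/(q - 8)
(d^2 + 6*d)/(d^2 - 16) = d*(d + 6)/(d^2 - 16)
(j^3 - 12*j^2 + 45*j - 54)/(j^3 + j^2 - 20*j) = (j^3 - 12*j^2 + 45*j - 54)/(j*(j^2 + j - 20))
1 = 1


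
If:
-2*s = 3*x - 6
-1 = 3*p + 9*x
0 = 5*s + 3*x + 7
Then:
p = -15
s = -13/3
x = 44/9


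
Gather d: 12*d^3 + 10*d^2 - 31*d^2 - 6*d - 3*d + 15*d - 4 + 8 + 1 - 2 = 12*d^3 - 21*d^2 + 6*d + 3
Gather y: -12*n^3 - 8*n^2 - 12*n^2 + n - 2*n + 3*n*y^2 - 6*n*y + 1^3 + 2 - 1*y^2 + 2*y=-12*n^3 - 20*n^2 - n + y^2*(3*n - 1) + y*(2 - 6*n) + 3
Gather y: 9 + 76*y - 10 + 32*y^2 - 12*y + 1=32*y^2 + 64*y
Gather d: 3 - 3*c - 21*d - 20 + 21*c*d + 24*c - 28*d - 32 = 21*c + d*(21*c - 49) - 49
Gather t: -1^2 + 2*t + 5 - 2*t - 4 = 0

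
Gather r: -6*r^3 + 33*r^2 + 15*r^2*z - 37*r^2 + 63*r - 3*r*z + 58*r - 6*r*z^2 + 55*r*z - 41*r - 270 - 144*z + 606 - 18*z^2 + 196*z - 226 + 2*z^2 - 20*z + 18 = -6*r^3 + r^2*(15*z - 4) + r*(-6*z^2 + 52*z + 80) - 16*z^2 + 32*z + 128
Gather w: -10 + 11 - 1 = 0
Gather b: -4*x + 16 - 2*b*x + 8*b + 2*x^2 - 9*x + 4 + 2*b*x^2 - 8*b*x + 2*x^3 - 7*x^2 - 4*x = b*(2*x^2 - 10*x + 8) + 2*x^3 - 5*x^2 - 17*x + 20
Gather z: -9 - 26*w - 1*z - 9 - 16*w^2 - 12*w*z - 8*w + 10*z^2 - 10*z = -16*w^2 - 34*w + 10*z^2 + z*(-12*w - 11) - 18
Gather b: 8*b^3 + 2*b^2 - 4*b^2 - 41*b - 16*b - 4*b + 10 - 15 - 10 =8*b^3 - 2*b^2 - 61*b - 15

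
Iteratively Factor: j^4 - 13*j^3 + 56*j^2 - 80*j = (j - 5)*(j^3 - 8*j^2 + 16*j) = (j - 5)*(j - 4)*(j^2 - 4*j) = j*(j - 5)*(j - 4)*(j - 4)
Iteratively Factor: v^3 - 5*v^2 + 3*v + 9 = (v - 3)*(v^2 - 2*v - 3) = (v - 3)*(v + 1)*(v - 3)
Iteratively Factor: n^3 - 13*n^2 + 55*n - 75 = (n - 5)*(n^2 - 8*n + 15) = (n - 5)^2*(n - 3)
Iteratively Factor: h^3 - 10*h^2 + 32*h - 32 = (h - 4)*(h^2 - 6*h + 8) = (h - 4)*(h - 2)*(h - 4)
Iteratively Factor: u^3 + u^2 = (u + 1)*(u^2) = u*(u + 1)*(u)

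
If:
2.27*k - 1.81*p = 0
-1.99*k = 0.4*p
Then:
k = 0.00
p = 0.00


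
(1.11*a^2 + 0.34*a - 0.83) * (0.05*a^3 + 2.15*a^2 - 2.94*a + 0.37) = 0.0555*a^5 + 2.4035*a^4 - 2.5739*a^3 - 2.3734*a^2 + 2.566*a - 0.3071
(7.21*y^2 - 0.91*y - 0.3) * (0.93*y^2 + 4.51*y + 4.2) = 6.7053*y^4 + 31.6708*y^3 + 25.8989*y^2 - 5.175*y - 1.26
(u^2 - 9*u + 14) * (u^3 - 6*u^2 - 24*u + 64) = u^5 - 15*u^4 + 44*u^3 + 196*u^2 - 912*u + 896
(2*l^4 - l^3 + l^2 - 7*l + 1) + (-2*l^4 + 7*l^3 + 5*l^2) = 6*l^3 + 6*l^2 - 7*l + 1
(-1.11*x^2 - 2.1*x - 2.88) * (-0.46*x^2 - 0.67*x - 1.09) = 0.5106*x^4 + 1.7097*x^3 + 3.9417*x^2 + 4.2186*x + 3.1392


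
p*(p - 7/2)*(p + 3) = p^3 - p^2/2 - 21*p/2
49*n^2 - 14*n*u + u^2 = (-7*n + u)^2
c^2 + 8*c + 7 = (c + 1)*(c + 7)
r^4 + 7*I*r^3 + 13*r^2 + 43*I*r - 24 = (r - 3*I)*(r + I)^2*(r + 8*I)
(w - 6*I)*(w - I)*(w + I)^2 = w^4 - 5*I*w^3 + 7*w^2 - 5*I*w + 6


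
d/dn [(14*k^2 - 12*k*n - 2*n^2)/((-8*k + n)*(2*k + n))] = 12*k*(23*k^2 + 3*k*n + 2*n^2)/(256*k^4 + 192*k^3*n + 4*k^2*n^2 - 12*k*n^3 + n^4)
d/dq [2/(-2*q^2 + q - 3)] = 2*(4*q - 1)/(2*q^2 - q + 3)^2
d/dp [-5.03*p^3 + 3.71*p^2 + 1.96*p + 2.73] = -15.09*p^2 + 7.42*p + 1.96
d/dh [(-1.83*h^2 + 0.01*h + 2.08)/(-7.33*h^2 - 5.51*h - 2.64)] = (10.1566*h^2 + 40.1552*h + 11.4344)/(53.7289*h^4 + 80.7766*h^3 + 69.0625*h^2 + 29.0928*h + 6.9696)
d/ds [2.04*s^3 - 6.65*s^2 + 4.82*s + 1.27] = 6.12*s^2 - 13.3*s + 4.82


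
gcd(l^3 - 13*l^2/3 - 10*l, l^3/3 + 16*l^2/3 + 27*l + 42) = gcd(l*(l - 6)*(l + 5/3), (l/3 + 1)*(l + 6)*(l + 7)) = 1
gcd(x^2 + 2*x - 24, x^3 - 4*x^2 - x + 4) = x - 4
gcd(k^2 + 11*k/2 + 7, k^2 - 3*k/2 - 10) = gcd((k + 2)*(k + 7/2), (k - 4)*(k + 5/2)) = 1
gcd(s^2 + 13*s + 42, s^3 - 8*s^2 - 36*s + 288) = s + 6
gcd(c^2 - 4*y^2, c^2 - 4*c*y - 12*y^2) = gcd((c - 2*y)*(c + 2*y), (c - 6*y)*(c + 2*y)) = c + 2*y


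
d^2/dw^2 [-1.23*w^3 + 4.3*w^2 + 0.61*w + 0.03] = 8.6 - 7.38*w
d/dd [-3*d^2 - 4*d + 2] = -6*d - 4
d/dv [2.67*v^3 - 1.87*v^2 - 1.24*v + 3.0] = 8.01*v^2 - 3.74*v - 1.24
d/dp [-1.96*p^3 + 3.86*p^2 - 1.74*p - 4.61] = -5.88*p^2 + 7.72*p - 1.74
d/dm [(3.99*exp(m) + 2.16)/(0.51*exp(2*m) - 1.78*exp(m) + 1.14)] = (-2.0349*exp(2*m) - 2.2032*exp(m) + 8.3934)*exp(m)/(0.2601*exp(4*m) - 1.8156*exp(3*m) + 4.3312*exp(2*m) - 4.0584*exp(m) + 1.2996)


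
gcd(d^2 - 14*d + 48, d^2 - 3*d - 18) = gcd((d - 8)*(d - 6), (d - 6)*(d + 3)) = d - 6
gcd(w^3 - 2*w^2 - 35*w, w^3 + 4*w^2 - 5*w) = w^2 + 5*w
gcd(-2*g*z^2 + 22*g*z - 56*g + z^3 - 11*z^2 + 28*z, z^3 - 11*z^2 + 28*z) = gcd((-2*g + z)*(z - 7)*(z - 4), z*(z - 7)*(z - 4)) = z^2 - 11*z + 28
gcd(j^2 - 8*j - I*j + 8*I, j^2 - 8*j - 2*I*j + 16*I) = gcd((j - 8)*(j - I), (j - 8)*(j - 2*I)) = j - 8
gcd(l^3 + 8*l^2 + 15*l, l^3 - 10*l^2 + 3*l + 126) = l + 3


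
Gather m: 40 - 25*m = 40 - 25*m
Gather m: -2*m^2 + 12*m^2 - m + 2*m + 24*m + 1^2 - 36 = 10*m^2 + 25*m - 35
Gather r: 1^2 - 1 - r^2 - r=-r^2 - r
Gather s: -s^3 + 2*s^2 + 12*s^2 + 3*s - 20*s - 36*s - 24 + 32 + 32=-s^3 + 14*s^2 - 53*s + 40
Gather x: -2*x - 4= -2*x - 4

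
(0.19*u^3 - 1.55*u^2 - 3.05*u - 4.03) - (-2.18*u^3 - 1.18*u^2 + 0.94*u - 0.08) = 2.37*u^3 - 0.37*u^2 - 3.99*u - 3.95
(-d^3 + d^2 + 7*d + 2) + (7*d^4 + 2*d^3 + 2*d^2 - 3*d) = 7*d^4 + d^3 + 3*d^2 + 4*d + 2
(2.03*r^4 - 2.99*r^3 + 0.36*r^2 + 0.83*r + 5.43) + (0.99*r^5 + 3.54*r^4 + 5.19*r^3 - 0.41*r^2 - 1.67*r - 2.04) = 0.99*r^5 + 5.57*r^4 + 2.2*r^3 - 0.05*r^2 - 0.84*r + 3.39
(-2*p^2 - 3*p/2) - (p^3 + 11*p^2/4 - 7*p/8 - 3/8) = -p^3 - 19*p^2/4 - 5*p/8 + 3/8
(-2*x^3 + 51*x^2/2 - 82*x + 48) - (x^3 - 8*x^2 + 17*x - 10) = -3*x^3 + 67*x^2/2 - 99*x + 58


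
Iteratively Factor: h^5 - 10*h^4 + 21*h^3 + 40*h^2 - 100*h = (h - 5)*(h^4 - 5*h^3 - 4*h^2 + 20*h) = h*(h - 5)*(h^3 - 5*h^2 - 4*h + 20) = h*(h - 5)*(h - 2)*(h^2 - 3*h - 10) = h*(h - 5)*(h - 2)*(h + 2)*(h - 5)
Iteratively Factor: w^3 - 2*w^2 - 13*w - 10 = (w - 5)*(w^2 + 3*w + 2) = (w - 5)*(w + 1)*(w + 2)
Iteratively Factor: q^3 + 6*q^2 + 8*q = (q)*(q^2 + 6*q + 8) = q*(q + 2)*(q + 4)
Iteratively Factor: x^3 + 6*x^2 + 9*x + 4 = (x + 4)*(x^2 + 2*x + 1) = (x + 1)*(x + 4)*(x + 1)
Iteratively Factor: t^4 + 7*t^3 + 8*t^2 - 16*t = (t + 4)*(t^3 + 3*t^2 - 4*t) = (t - 1)*(t + 4)*(t^2 + 4*t) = (t - 1)*(t + 4)^2*(t)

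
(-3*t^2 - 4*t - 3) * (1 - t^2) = 3*t^4 + 4*t^3 - 4*t - 3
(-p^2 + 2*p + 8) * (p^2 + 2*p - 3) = -p^4 + 15*p^2 + 10*p - 24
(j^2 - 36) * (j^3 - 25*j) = j^5 - 61*j^3 + 900*j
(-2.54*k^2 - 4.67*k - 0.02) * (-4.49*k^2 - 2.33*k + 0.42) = 11.4046*k^4 + 26.8865*k^3 + 9.9041*k^2 - 1.9148*k - 0.0084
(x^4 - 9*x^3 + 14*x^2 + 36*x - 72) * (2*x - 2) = 2*x^5 - 20*x^4 + 46*x^3 + 44*x^2 - 216*x + 144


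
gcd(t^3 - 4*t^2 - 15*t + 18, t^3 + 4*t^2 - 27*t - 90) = t + 3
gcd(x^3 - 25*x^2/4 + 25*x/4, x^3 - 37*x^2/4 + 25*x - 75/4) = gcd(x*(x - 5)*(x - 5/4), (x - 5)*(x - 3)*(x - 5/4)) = x^2 - 25*x/4 + 25/4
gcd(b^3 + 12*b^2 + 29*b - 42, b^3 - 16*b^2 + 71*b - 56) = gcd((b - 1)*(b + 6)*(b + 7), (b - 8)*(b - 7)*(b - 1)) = b - 1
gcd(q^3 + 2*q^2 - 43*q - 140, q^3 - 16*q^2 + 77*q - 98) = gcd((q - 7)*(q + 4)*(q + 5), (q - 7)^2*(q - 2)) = q - 7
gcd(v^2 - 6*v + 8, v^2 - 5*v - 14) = 1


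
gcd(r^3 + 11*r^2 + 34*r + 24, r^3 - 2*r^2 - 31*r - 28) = r^2 + 5*r + 4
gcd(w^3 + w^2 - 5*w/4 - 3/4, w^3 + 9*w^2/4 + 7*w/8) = w + 1/2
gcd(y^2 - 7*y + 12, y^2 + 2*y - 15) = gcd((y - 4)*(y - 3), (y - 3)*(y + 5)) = y - 3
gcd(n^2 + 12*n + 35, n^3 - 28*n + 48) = 1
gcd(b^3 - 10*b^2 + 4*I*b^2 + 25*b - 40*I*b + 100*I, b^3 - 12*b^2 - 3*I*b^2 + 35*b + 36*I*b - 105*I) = b - 5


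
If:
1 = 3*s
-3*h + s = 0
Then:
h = 1/9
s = 1/3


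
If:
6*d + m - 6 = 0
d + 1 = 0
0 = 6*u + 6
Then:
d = -1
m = 12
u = -1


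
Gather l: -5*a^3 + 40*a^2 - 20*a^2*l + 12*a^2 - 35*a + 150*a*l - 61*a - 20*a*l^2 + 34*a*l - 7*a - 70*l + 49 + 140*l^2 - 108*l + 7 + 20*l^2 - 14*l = -5*a^3 + 52*a^2 - 103*a + l^2*(160 - 20*a) + l*(-20*a^2 + 184*a - 192) + 56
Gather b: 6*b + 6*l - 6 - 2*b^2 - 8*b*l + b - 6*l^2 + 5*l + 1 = -2*b^2 + b*(7 - 8*l) - 6*l^2 + 11*l - 5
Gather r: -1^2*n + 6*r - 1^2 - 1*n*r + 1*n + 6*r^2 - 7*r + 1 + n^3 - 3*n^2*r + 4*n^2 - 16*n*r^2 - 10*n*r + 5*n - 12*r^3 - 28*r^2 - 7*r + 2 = n^3 + 4*n^2 + 5*n - 12*r^3 + r^2*(-16*n - 22) + r*(-3*n^2 - 11*n - 8) + 2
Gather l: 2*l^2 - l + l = 2*l^2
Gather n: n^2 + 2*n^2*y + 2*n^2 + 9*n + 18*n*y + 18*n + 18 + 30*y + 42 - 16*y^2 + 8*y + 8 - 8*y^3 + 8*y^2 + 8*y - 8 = n^2*(2*y + 3) + n*(18*y + 27) - 8*y^3 - 8*y^2 + 46*y + 60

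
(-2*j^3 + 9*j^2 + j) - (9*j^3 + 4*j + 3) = -11*j^3 + 9*j^2 - 3*j - 3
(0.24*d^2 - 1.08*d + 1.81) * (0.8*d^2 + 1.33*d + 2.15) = 0.192*d^4 - 0.5448*d^3 + 0.5276*d^2 + 0.0853000000000002*d + 3.8915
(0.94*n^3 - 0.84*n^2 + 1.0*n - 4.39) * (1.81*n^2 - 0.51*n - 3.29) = 1.7014*n^5 - 1.9998*n^4 - 0.8542*n^3 - 5.6923*n^2 - 1.0511*n + 14.4431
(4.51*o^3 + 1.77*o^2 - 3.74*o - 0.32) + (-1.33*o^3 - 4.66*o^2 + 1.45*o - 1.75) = 3.18*o^3 - 2.89*o^2 - 2.29*o - 2.07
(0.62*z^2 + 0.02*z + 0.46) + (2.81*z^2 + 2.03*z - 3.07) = 3.43*z^2 + 2.05*z - 2.61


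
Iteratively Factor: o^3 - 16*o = (o - 4)*(o^2 + 4*o) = (o - 4)*(o + 4)*(o)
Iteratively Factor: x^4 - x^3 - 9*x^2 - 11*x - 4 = (x + 1)*(x^3 - 2*x^2 - 7*x - 4) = (x - 4)*(x + 1)*(x^2 + 2*x + 1) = (x - 4)*(x + 1)^2*(x + 1)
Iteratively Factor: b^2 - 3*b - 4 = (b - 4)*(b + 1)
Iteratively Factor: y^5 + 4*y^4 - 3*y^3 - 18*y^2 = (y)*(y^4 + 4*y^3 - 3*y^2 - 18*y) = y^2*(y^3 + 4*y^2 - 3*y - 18) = y^2*(y - 2)*(y^2 + 6*y + 9) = y^2*(y - 2)*(y + 3)*(y + 3)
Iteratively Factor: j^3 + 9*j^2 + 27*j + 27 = (j + 3)*(j^2 + 6*j + 9) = (j + 3)^2*(j + 3)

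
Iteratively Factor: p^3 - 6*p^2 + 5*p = (p - 5)*(p^2 - p) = p*(p - 5)*(p - 1)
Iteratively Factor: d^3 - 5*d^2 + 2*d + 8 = (d - 4)*(d^2 - d - 2) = (d - 4)*(d + 1)*(d - 2)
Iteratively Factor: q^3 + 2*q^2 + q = (q + 1)*(q^2 + q) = (q + 1)^2*(q)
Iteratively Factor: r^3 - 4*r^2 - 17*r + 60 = (r - 3)*(r^2 - r - 20) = (r - 5)*(r - 3)*(r + 4)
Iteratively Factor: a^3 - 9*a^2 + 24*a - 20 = (a - 2)*(a^2 - 7*a + 10) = (a - 5)*(a - 2)*(a - 2)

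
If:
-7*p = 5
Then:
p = -5/7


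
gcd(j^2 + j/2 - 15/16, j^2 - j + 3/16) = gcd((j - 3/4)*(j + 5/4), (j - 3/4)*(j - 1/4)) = j - 3/4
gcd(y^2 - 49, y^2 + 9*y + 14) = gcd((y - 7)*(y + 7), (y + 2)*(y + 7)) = y + 7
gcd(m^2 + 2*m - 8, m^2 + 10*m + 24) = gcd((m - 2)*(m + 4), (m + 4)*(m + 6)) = m + 4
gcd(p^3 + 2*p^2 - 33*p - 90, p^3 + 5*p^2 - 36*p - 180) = p^2 - p - 30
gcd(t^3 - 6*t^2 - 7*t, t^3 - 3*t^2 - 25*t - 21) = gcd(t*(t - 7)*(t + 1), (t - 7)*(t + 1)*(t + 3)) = t^2 - 6*t - 7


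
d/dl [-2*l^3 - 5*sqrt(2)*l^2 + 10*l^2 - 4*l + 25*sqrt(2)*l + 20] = -6*l^2 - 10*sqrt(2)*l + 20*l - 4 + 25*sqrt(2)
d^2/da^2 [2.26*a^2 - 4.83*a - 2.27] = 4.52000000000000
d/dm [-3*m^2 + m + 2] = 1 - 6*m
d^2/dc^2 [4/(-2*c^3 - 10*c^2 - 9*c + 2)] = 8*(2*(3*c + 5)*(2*c^3 + 10*c^2 + 9*c - 2) - (6*c^2 + 20*c + 9)^2)/(2*c^3 + 10*c^2 + 9*c - 2)^3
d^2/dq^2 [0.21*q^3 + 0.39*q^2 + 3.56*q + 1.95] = 1.26*q + 0.78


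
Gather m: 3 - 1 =2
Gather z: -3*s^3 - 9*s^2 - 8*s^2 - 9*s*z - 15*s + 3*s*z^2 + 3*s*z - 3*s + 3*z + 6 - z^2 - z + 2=-3*s^3 - 17*s^2 - 18*s + z^2*(3*s - 1) + z*(2 - 6*s) + 8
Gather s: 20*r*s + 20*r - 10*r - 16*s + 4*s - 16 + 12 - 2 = 10*r + s*(20*r - 12) - 6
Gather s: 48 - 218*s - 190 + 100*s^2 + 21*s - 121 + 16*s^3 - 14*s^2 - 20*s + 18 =16*s^3 + 86*s^2 - 217*s - 245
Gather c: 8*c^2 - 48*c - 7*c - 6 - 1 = 8*c^2 - 55*c - 7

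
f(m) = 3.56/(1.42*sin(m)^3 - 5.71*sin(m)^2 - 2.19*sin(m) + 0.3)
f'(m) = 3.56*(-4.26*sin(m)^2*cos(m) + 11.42*sin(m)*cos(m) + 2.19*cos(m))/(1.42*sin(m)^3 - 5.71*sin(m)^2 - 2.19*sin(m) + 0.3)^2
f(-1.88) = -0.89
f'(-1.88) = 0.84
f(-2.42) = -3.08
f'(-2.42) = 14.47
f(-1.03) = -1.22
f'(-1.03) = -2.32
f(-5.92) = -3.14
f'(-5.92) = 14.75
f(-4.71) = -0.58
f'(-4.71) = -0.00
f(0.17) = -15.68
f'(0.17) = 272.21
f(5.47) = -2.14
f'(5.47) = -7.35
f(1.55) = -0.58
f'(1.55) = 0.02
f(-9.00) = 26.70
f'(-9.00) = 590.98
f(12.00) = -9.17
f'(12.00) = -102.92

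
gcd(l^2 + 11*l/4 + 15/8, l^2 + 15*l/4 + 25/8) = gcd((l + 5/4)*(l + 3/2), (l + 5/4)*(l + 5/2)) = l + 5/4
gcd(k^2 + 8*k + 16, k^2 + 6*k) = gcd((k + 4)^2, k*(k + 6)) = 1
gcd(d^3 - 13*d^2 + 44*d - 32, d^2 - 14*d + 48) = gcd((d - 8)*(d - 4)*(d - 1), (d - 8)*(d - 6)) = d - 8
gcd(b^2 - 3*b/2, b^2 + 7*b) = b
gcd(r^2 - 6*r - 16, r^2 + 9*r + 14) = r + 2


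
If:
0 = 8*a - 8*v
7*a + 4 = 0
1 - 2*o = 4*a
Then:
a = -4/7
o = 23/14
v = -4/7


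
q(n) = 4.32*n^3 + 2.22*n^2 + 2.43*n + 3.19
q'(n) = 12.96*n^2 + 4.44*n + 2.43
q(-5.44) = -639.80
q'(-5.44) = 361.81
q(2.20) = 65.28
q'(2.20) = 74.92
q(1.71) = 35.44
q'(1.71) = 47.92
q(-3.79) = -209.31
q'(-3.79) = 171.76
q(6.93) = 1564.40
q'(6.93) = 655.60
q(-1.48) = -9.55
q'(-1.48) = 24.25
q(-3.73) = -199.17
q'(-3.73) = 166.18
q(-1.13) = -2.95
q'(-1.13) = 13.96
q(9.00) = 3354.16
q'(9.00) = 1092.15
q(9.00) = 3354.16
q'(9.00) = 1092.15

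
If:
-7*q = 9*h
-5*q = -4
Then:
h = -28/45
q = 4/5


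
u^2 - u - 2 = (u - 2)*(u + 1)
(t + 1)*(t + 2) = t^2 + 3*t + 2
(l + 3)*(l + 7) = l^2 + 10*l + 21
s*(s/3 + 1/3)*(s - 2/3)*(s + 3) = s^4/3 + 10*s^3/9 + s^2/9 - 2*s/3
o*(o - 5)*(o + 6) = o^3 + o^2 - 30*o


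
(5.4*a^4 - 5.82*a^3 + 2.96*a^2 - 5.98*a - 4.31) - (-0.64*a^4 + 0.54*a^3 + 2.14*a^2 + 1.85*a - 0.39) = 6.04*a^4 - 6.36*a^3 + 0.82*a^2 - 7.83*a - 3.92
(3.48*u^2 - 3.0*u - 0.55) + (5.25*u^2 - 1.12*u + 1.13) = 8.73*u^2 - 4.12*u + 0.58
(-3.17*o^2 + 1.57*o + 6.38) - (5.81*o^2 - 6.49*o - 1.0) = -8.98*o^2 + 8.06*o + 7.38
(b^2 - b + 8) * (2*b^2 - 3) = 2*b^4 - 2*b^3 + 13*b^2 + 3*b - 24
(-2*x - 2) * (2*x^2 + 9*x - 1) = -4*x^3 - 22*x^2 - 16*x + 2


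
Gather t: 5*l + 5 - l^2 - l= -l^2 + 4*l + 5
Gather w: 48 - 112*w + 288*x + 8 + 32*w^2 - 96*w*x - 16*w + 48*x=32*w^2 + w*(-96*x - 128) + 336*x + 56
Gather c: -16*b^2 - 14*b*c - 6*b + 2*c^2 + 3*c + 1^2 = -16*b^2 - 6*b + 2*c^2 + c*(3 - 14*b) + 1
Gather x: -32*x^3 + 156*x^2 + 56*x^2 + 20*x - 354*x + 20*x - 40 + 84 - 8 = -32*x^3 + 212*x^2 - 314*x + 36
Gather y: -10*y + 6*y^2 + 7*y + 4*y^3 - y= 4*y^3 + 6*y^2 - 4*y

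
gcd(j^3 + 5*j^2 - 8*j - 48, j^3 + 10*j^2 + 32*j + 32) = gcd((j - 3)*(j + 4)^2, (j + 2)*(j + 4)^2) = j^2 + 8*j + 16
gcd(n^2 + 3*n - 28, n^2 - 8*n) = 1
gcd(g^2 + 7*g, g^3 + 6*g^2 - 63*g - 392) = g + 7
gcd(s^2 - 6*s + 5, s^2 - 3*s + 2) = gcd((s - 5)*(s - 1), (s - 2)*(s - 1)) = s - 1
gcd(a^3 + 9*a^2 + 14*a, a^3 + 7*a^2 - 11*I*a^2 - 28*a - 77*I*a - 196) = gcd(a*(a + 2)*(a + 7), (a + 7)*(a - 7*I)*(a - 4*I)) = a + 7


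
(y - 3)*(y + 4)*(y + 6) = y^3 + 7*y^2 - 6*y - 72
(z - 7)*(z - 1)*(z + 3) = z^3 - 5*z^2 - 17*z + 21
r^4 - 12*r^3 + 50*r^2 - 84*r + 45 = (r - 5)*(r - 3)^2*(r - 1)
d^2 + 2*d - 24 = (d - 4)*(d + 6)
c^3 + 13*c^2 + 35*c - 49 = (c - 1)*(c + 7)^2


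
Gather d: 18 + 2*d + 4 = 2*d + 22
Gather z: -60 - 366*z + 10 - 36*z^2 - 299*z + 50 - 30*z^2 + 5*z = -66*z^2 - 660*z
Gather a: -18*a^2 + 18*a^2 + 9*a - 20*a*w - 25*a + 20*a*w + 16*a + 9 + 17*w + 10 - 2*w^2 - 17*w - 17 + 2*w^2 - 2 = 0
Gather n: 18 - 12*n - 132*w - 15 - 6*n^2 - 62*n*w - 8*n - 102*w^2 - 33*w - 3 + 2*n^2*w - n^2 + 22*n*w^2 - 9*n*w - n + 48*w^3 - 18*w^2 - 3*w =n^2*(2*w - 7) + n*(22*w^2 - 71*w - 21) + 48*w^3 - 120*w^2 - 168*w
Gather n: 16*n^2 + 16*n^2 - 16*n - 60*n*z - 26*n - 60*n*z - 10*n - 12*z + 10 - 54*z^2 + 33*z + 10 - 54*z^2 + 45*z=32*n^2 + n*(-120*z - 52) - 108*z^2 + 66*z + 20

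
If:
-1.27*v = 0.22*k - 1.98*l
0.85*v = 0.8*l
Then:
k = 3.78977272727273*v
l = 1.0625*v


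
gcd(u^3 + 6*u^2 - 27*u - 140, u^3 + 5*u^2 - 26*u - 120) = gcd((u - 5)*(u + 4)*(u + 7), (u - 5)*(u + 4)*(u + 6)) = u^2 - u - 20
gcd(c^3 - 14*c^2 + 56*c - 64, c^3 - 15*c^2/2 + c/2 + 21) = c - 2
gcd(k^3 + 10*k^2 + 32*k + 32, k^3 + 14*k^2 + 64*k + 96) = k^2 + 8*k + 16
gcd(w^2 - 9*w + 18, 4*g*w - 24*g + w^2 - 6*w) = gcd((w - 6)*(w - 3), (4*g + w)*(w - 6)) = w - 6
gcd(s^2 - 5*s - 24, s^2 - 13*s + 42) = 1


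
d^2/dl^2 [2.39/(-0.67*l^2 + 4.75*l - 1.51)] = (2.145742*l^2 - 15.21235*l - 2.39*(1.34*l - 4.75)*(2.68*l - 9.5) + 4.835926)/(0.67*l^2 - 4.75*l + 1.51)^3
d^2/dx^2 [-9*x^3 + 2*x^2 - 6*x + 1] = 4 - 54*x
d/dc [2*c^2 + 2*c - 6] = 4*c + 2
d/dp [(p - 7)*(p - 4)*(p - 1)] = 3*p^2 - 24*p + 39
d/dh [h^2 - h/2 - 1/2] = 2*h - 1/2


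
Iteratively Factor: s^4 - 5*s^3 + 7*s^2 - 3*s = (s - 1)*(s^3 - 4*s^2 + 3*s) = (s - 1)^2*(s^2 - 3*s) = s*(s - 1)^2*(s - 3)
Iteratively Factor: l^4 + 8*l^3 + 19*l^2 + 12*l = (l + 1)*(l^3 + 7*l^2 + 12*l) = (l + 1)*(l + 3)*(l^2 + 4*l) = l*(l + 1)*(l + 3)*(l + 4)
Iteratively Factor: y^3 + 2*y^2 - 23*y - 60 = (y + 4)*(y^2 - 2*y - 15) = (y + 3)*(y + 4)*(y - 5)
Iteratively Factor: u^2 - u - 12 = (u + 3)*(u - 4)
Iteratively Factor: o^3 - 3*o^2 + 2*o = (o - 1)*(o^2 - 2*o) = (o - 2)*(o - 1)*(o)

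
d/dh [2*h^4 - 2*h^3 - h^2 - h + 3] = 8*h^3 - 6*h^2 - 2*h - 1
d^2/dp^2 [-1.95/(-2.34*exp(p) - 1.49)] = (10.67742*exp(p) - 6.79887)*exp(p)/(2.34*exp(p) + 1.49)^3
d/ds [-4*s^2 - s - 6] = -8*s - 1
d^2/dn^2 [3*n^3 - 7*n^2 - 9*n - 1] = 18*n - 14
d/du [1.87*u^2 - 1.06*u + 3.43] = 3.74*u - 1.06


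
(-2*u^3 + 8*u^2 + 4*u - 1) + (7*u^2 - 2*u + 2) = -2*u^3 + 15*u^2 + 2*u + 1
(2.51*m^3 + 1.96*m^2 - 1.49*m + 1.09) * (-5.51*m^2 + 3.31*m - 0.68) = -13.8301*m^5 - 2.4915*m^4 + 12.9907*m^3 - 12.2706*m^2 + 4.6211*m - 0.7412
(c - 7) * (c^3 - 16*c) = c^4 - 7*c^3 - 16*c^2 + 112*c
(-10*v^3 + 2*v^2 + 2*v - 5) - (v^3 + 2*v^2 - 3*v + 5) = -11*v^3 + 5*v - 10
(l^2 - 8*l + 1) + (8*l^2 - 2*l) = 9*l^2 - 10*l + 1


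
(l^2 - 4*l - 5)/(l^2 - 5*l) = (l + 1)/l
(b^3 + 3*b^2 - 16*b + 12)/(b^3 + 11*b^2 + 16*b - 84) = (b - 1)/(b + 7)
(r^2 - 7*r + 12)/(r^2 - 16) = (r - 3)/(r + 4)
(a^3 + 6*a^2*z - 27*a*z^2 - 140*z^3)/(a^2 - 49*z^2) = (-a^2 + a*z + 20*z^2)/(-a + 7*z)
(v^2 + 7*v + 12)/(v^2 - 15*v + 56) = (v^2 + 7*v + 12)/(v^2 - 15*v + 56)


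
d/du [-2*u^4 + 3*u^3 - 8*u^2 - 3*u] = -8*u^3 + 9*u^2 - 16*u - 3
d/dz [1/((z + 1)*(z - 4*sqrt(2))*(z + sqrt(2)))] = (-(z + 1)*(z - 4*sqrt(2)) - (z + 1)*(z + sqrt(2)) - (z - 4*sqrt(2))*(z + sqrt(2)))/((z + 1)^2*(z - 4*sqrt(2))^2*(z + sqrt(2))^2)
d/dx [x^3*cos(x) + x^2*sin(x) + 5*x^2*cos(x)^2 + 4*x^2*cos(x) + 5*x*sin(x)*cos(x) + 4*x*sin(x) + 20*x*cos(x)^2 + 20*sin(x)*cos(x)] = -x^3*sin(x) - 5*x^2*sin(2*x) + 4*sqrt(2)*x^2*cos(x + pi/4) + 2*x*sin(x) - 20*x*sin(2*x) + 12*x*cos(x) + 10*x*cos(2*x) + 5*x + 4*sin(x) + 5*sin(2*x)/2 + 30*cos(2*x) + 10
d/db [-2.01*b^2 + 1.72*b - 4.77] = 1.72 - 4.02*b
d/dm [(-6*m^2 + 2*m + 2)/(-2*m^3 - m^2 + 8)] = 2*(2*m*(3*m + 1)*(-3*m^2 + m + 1) + (6*m - 1)*(2*m^3 + m^2 - 8))/(2*m^3 + m^2 - 8)^2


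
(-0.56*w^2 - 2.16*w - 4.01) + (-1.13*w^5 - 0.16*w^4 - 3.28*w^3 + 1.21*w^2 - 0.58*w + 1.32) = -1.13*w^5 - 0.16*w^4 - 3.28*w^3 + 0.65*w^2 - 2.74*w - 2.69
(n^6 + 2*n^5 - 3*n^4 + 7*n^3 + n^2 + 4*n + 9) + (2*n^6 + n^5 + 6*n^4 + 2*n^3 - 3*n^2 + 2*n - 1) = 3*n^6 + 3*n^5 + 3*n^4 + 9*n^3 - 2*n^2 + 6*n + 8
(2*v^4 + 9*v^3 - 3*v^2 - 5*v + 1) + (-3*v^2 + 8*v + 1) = 2*v^4 + 9*v^3 - 6*v^2 + 3*v + 2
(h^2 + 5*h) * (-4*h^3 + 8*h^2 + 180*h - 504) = -4*h^5 - 12*h^4 + 220*h^3 + 396*h^2 - 2520*h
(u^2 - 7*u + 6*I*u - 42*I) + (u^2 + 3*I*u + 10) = 2*u^2 - 7*u + 9*I*u + 10 - 42*I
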